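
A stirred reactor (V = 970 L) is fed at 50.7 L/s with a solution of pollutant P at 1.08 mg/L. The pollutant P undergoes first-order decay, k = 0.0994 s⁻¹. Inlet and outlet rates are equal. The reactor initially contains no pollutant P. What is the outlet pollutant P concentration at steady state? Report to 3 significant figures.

0.372 mg/L

Accumulation = in − out − consumed: V dC/dt = Q C_in − Q C − k V C.
Steady state (dC/dt = 0): C_ss = Q C_in/(Q + kV) = C_in/(1 + kV/Q).
C_ss = 50.7·1.08/(50.7 + 0.0994·970) = 54.756/147.12 = 0.37219 mg/L.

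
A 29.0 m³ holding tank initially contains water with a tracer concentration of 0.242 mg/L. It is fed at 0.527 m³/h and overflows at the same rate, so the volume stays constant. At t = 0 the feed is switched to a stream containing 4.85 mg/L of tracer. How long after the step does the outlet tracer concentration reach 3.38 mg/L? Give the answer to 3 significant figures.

Species balance: V dC/dt = Q(C_in − C) ⇒ τ = V/Q = 55.028 h.
C(t) = C_in + (C₀ − C_in) e^(−t/τ). Set C = 3.38 and solve for t:
e^(−t/τ) = (C − C_in)/(C₀ − C_in) = (3.38 − 4.85)/(0.242 − 4.85) = 0.31901
t = −τ ln(…) = 55.028 × 1.1425 = 62.872 h.

62.9 h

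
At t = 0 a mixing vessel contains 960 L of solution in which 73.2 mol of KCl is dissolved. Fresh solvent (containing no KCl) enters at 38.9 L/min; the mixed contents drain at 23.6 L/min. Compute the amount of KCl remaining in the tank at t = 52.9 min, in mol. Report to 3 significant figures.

28.5 mol

Total volume: dV/dt = Q_in − Q_out = 15.300 L/min, so V(t) = 960 + 15.300 t and V(52.9) = 1769.4 L.
No KCl enters, so dm/dt = −Q_out · (m/V).
dm/m = −Q_out dt/(V₀ + 15.300 t); integrating gives ln(m/m₀) = −(Q_out/(Q_in−Q_out)) ln(V/V₀).
m = m₀ (V₀/V)^(Q_out/(Q_in−Q_out)) = 73.2 × (960/1769.4)^(1.5425) = 28.504 mol.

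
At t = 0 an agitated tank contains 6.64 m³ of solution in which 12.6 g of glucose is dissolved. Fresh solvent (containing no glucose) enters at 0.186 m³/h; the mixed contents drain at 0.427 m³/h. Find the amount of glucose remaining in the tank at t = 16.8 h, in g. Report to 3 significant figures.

2.38 g

Total volume: dV/dt = Q_in − Q_out = -0.24100 m³/h, so V(t) = 6.64 − 0.24100 t and V(16.8) = 2.5912 m³.
Species balance (pure solvent in): dm/dt = −Q_out · m/V(t).
Separate: dm/m = −Q_out dt/V(t) ⇒ ln(m/m₀) = −(Q_out/(Q_in−Q_out)) ln(V/V₀).
m = m₀ (V₀/V)^(Q_out/(Q_in−Q_out)) = 12.6 × (6.64/2.5912)^(-1.7718) = 2.3785 g.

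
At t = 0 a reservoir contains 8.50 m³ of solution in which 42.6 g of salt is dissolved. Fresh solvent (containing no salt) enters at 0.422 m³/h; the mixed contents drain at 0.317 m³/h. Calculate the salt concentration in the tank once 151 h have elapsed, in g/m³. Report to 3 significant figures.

0.0729 g/m³

Let m(t) be the amount of salt. Volume: V(t) = V₀ + (Q_in − Q_out) t = 8.50 + 0.10500 t; V(151) = 24.355 m³.
Solute balance: dm/dt = 0 − Q_out C = −Q_out m/V(t).
Separate: dm/m = −Q_out dt/V(t) ⇒ ln(m/m₀) = −(Q_out/(Q_in−Q_out)) ln(V/V₀).
m = m₀ (V₀/V)^(Q_out/(Q_in−Q_out)) = 42.6 × (8.50/24.355)^(3.0190) = 1.7750 g.
C = m/V = 1.7750/24.355 = 0.072880 g/m³.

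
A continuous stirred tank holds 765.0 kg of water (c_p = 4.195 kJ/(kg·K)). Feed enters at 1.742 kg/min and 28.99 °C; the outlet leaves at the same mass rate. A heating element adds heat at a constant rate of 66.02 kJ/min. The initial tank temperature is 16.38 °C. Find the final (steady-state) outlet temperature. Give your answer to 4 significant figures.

38.02 °C

Energy balance: M c_p dT/dt = ṁ c_p (T_in − T) + 66.02.
At steady state dT/dt = 0 ⇒ T_ss = T_in + Q̇/(ṁ c_p) = 28.99 + 66.02/(1.742·4.195) = 38.0243 °C.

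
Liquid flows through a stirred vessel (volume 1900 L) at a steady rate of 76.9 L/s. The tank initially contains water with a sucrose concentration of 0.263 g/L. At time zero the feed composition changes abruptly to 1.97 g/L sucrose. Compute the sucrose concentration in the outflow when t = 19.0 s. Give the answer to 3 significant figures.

1.18 g/L

Mass balance on the solute (V constant): V dC/dt = Q(C_in − C).
Rewrite as dC/dt + C/τ = C_in/τ, τ = V/Q = 24.707 s.
C approaches C_in exponentially: C(t) = C_in + (C₀ − C_in) e^(−t/τ).
C(19.0) = 1.97 + (0.263 − 1.97)·e^(−19.0/24.707) = 1.97 + (-1.7070)·0.46348 = 1.1788 g/L.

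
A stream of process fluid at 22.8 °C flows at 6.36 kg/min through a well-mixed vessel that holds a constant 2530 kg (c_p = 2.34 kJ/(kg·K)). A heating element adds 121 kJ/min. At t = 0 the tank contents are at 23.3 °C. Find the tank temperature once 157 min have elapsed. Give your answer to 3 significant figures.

25.8 °C

Energy balance: M c_p dT/dt = ṁ c_p (T_in − T) + 121.
τ = M/ṁ = 397.80 min; T_ss = T_in + Q̇/(ṁ c_p) = 22.8 + 121/(6.36·2.34) = 30.930 °C.
T approaches T_ss exponentially: T(t) = T_ss + (T₀ − T_ss) e^(−t/τ).
T(157) = 30.930 + (-7.6304)·e^(−157/397.80) = 30.930 + (-7.6304)·0.67390 = 25.788 °C.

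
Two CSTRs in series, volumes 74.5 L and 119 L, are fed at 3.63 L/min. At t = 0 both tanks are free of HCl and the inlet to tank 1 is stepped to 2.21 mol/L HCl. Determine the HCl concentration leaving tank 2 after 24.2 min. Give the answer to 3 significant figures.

Time constants: τᵢ = Vᵢ/Q for each well-mixed tank.
τ₁ = 74.5/3.63 = 20.523 min; τ₂ = 119/3.63 = 32.782 min.
Tank 1: C₁ = C_in(1 − e^(−t/τ₁)). Tank 2 (τ₁ ≠ τ₂): C₂ = C_in[1 − (τ₁ e^(−t/τ₁) − τ₂ e^(−t/τ₂))/(τ₁ − τ₂)].
At t = 24.2: e^(−t/τ₁) = 0.30754, e^(−t/τ₂) = 0.47797.
C₂ = 2.21·[1 − (20.523·0.30754 − 32.782·0.47797)/(-12.259)] = 2.21·0.23670 = 0.52311 mol/L.

0.523 mol/L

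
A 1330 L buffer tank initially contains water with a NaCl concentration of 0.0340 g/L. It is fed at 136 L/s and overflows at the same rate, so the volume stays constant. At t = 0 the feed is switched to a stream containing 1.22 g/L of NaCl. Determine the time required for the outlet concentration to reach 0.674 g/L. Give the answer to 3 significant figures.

7.59 s

Species balance on the tank: V dC/dt = Q(C_in − C), so τ = V/Q = 9.7794 s.
C(t) = C_in + (C₀ − C_in) e^(−t/τ). Set C = 0.674 and solve for t:
e^(−t/τ) = (C − C_in)/(C₀ − C_in) = (0.674 − 1.22)/(0.0340 − 1.22) = 0.46037
t = −τ ln(…) = 9.7794 × 0.77572 = 7.5861 s.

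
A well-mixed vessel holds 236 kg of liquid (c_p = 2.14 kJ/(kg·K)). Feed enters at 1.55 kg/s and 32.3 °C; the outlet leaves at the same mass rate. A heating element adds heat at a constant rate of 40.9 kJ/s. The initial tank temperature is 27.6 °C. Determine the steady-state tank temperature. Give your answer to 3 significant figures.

M c_p dT/dt = ṁ c_p (T_in − T) + Q̇.
At steady state dT/dt = 0 ⇒ T_ss = T_in + Q̇/(ṁ c_p) = 32.3 + 40.9/(1.55·2.14) = 44.630 °C.

44.6 °C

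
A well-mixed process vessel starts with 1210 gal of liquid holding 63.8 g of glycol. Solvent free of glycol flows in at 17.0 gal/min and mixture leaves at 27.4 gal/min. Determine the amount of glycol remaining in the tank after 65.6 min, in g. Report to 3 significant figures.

Total volume: dV/dt = Q_in − Q_out = -10.400 gal/min, so V(t) = 1210 − 10.400 t and V(65.6) = 527.76 gal.
Species balance (pure solvent in): dm/dt = −Q_out · m/V(t).
Separate: dm/m = −Q_out dt/V(t) ⇒ ln(m/m₀) = −(Q_out/(Q_in−Q_out)) ln(V/V₀).
m = m₀ (V₀/V)^(Q_out/(Q_in−Q_out)) = 63.8 × (1210/527.76)^(-2.6346) = 7.1687 g.

7.17 g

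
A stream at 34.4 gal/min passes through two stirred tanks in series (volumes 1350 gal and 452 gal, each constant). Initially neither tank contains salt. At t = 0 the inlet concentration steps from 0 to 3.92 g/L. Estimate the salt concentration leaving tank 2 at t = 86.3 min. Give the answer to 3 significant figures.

Each tank obeys Vᵢ dCᵢ/dt = Q(Cᵢ₋₁ − Cᵢ), so τᵢ = Vᵢ/Q.
τ₁ = 1350/34.4 = 39.244 min; τ₂ = 452/34.4 = 13.140 min.
Tank 1: C₁ = C_in(1 − e^(−t/τ₁)). Tank 2 (τ₁ ≠ τ₂): C₂ = C_in[1 − (τ₁ e^(−t/τ₁) − τ₂ e^(−t/τ₂))/(τ₁ − τ₂)].
At t = 86.3: e^(−t/τ₁) = 0.11091, e^(−t/τ₂) = 0.0014047.
C₂ = 3.92·[1 − (39.244·0.11091 − 13.140·0.0014047)/(26.105)] = 3.92·0.83397 = 3.2692 g/L.

3.27 g/L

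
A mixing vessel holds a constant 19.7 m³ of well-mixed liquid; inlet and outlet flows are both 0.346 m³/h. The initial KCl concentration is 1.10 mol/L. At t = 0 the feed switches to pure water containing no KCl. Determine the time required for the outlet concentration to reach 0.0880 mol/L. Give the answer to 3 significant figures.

144 h

Species balance: V dC/dt = Q(C_in − C) ⇒ τ = V/Q = 56.936 h.
C(t) = C_in + (C₀ − C_in) e^(−t/τ). Set C = 0.0880 and solve for t:
e^(−t/τ) = (C − C_in)/(C₀ − C_in) = (0.0880 − 0)/(1.10 − 0) = 0.080000
t = −τ ln(…) = 56.936 × 2.5257 = 143.81 h.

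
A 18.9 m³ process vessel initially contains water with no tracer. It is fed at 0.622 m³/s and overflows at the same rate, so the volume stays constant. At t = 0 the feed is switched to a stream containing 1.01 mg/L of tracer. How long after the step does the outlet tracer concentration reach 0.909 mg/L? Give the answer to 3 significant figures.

70.0 s

Species balance: V dC/dt = Q(C_in − C) ⇒ τ = V/Q = 30.386 s.
C(t) = C_in + (C₀ − C_in) e^(−t/τ). Set C = 0.909 and solve for t:
e^(−t/τ) = (C − C_in)/(C₀ − C_in) = (0.909 − 1.01)/(0 − 1.01) = 0.10000
t = −τ ln(…) = 30.386 × 2.3026 = 69.966 s.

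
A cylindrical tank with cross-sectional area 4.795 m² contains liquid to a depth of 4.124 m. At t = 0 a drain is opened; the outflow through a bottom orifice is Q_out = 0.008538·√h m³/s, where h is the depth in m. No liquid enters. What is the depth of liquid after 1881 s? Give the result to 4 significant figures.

With no inflow, A dh/dt = −0.008538 √h.
Separate and integrate: 2(√h − √h₀) = −(0.008538/A) t.
√h = √4.124 − 0.008538·1881/(2·4.795) = 2.03076 − 1.67466 = 0.356105.
h = 0.356105² = 0.126810 m.

0.1268 m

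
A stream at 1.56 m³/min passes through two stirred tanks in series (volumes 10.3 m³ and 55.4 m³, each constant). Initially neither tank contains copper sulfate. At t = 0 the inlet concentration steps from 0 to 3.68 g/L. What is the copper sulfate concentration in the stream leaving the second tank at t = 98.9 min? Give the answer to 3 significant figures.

3.40 g/L

Each tank obeys Vᵢ dCᵢ/dt = Q(Cᵢ₋₁ − Cᵢ), so τᵢ = Vᵢ/Q.
τ₁ = 10.3/1.56 = 6.6026 min; τ₂ = 55.4/1.56 = 35.513 min.
Solving the cascade with C₁(0)=C₂(0)=0 gives C₂(t) = C_in[1 − (τ₁ e^(−t/τ₁) − τ₂ e^(−t/τ₂))/(τ₁ − τ₂)].
At t = 98.9: e^(−t/τ₁) = 3.1239e-07, e^(−t/τ₂) = 0.061735.
C₂ = 3.68·[1 − (6.6026·3.1239e-07 − 35.513·0.061735)/(-28.910)] = 3.68·0.92417 = 3.4009 g/L.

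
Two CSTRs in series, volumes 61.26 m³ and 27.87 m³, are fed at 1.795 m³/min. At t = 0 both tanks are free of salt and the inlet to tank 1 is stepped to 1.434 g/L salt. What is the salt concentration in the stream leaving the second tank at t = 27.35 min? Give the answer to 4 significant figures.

0.4591 g/L

Species balance on tank i: dCᵢ/dt = (Cᵢ₋₁ − Cᵢ)/τᵢ with τᵢ = Vᵢ/Q.
τ₁ = 61.26/1.795 = 34.1281 min; τ₂ = 27.87/1.795 = 15.5265 min.
Solving the cascade with C₁(0)=C₂(0)=0 gives C₂(t) = C_in[1 − (τ₁ e^(−t/τ₁) − τ₂ e^(−t/τ₂))/(τ₁ − τ₂)].
At t = 27.35: e^(−t/τ₁) = 0.448704, e^(−t/τ₂) = 0.171785.
C₂ = 1.434·[1 − (34.1281·0.448704 − 15.5265·0.171785)/(18.6017)] = 1.434·0.320157 = 0.459105 g/L.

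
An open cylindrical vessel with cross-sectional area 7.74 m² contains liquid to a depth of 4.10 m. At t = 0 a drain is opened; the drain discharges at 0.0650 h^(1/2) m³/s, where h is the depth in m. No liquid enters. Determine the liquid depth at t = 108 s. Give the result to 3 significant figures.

2.47 m

A dh/dt = −Q_out = −0.0650 √h.
Separate and integrate: 2(√h − √h₀) = −(0.0650/A) t.
√h = √4.10 − 0.0650·108/(2·7.74) = 2.0248 − 0.45349 = 1.5714.
h = 1.5714² = 2.4692 m.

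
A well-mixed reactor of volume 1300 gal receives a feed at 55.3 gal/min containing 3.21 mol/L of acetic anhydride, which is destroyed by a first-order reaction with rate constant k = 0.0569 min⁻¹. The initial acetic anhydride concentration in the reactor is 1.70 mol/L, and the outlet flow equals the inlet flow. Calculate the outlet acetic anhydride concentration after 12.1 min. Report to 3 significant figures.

1.47 mol/L

Accumulation = in − out − consumed: V dC/dt = Q C_in − Q C − k V C.
This is linear with rate a = Q/V + k = 0.099438 min⁻¹.
C_ss = Q C_in/(Q + kV) = 1.3732 mol/L; C(t) = C_ss + (C₀ − C_ss) e^(−a t).
C(12.1) = 1.3732 + (0.32680)·e^(−0.099438·12.1) = 1.3732 + (0.32680)·0.30023 = 1.4713 mol/L.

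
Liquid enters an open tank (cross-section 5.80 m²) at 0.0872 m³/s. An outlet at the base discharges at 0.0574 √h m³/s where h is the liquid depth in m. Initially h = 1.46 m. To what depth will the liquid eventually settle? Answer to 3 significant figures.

A dh/dt = Q_in − 0.0574 √h. Steady state requires inflow = outflow:
Q_in = 0.0574 √h_ss ⇒ √h_ss = 0.0872/0.0574 = 1.5192.
h_ss = 1.5192² = 2.3079 m. (Since h₀ = 1.46 m < h_ss, the level will rise toward this value.)

2.31 m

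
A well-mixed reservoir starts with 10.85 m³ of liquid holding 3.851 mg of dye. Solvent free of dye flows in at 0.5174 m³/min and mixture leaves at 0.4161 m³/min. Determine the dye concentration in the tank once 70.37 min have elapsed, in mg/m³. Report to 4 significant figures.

Let m(t) be the amount of dye. Volume: V(t) = V₀ + (Q_in − Q_out) t = 10.85 + 0.101300 t; V(70.37) = 17.9785 m³.
Species balance (pure solvent in): dm/dt = −Q_out · m/V(t).
Separate: dm/m = −Q_out dt/V(t) ⇒ ln(m/m₀) = −(Q_out/(Q_in−Q_out)) ln(V/V₀).
m = m₀ (V₀/V)^(Q_out/(Q_in−Q_out)) = 3.851 × (10.85/17.9785)^(4.10760) = 0.483817 mg.
C = m/V = 0.483817/17.9785 = 0.0269109 mg/m³.

0.02691 mg/m³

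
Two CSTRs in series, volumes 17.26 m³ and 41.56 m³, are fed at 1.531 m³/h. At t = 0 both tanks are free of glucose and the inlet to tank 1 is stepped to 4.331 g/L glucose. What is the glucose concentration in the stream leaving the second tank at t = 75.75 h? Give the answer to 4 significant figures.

Each tank obeys Vᵢ dCᵢ/dt = Q(Cᵢ₋₁ − Cᵢ), so τᵢ = Vᵢ/Q.
τ₁ = 17.26/1.531 = 11.2737 h; τ₂ = 41.56/1.531 = 27.1457 h.
Tank 1: C₁ = C_in(1 − e^(−t/τ₁)). Tank 2 (τ₁ ≠ τ₂): C₂ = C_in[1 − (τ₁ e^(−t/τ₁) − τ₂ e^(−t/τ₂))/(τ₁ − τ₂)].
At t = 75.75: e^(−t/τ₁) = 0.00120751, e^(−t/τ₂) = 0.0613904.
C₂ = 4.331·[1 − (11.2737·0.00120751 − 27.1457·0.0613904)/(-15.8720)] = 4.331·0.895862 = 3.87998 g/L.

3.880 g/L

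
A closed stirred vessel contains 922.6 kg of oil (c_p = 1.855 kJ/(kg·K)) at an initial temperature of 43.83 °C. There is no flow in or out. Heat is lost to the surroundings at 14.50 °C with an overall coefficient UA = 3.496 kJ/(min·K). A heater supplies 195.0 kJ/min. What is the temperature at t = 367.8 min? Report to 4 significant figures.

57.80 °C

Lumped-capacitance energy balance: M c_p dT/dt = UA(T_amb − T) + Q̇.
dT/dt = (T_ss − T)/τ with T_ss = T_amb + Q̇/UA = 14.50 + 195.0/3.496 = 70.2780 °C, τ = M c_p/UA = 922.6·1.855/3.496 = 489.537 min.
T approaches T_ss exponentially: T(t) = T_ss + (T₀ − T_ss) e^(−t/τ).
T(367.8) = 70.2780 + (-26.4480)·0.471743 = 57.8014 °C.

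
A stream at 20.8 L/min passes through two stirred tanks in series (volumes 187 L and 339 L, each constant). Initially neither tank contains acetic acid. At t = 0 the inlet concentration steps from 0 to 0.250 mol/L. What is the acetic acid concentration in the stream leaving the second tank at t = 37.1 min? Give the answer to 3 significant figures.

Each tank obeys Vᵢ dCᵢ/dt = Q(Cᵢ₋₁ − Cᵢ), so τᵢ = Vᵢ/Q.
τ₁ = 187/20.8 = 8.9904 min; τ₂ = 339/20.8 = 16.298 min.
Solving the cascade with C₁(0)=C₂(0)=0 gives C₂(t) = C_in[1 − (τ₁ e^(−t/τ₁) − τ₂ e^(−t/τ₂))/(τ₁ − τ₂)].
At t = 37.1: e^(−t/τ₁) = 0.016137, e^(−t/τ₂) = 0.10266.
C₂ = 0.250·[1 − (8.9904·0.016137 − 16.298·0.10266)/(-7.3077)] = 0.250·0.79090 = 0.19772 mol/L.

0.198 mol/L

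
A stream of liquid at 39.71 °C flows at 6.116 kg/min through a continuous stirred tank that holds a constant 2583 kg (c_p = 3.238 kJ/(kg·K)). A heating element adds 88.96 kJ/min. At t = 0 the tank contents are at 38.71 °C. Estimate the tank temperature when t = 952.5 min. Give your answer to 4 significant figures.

43.63 °C

Heat balance on the well-mixed liquid: M c_p dT/dt = ṁ c_p (T_in − T) + 88.96.
Rearrange: dT/dt = (T_ss − T)/τ with τ = M/ṁ = 422.335 min and T_ss = T_in + Q̇/(ṁ c_p) = 44.2021 °C.
Solution: T(t) = T_ss + (T₀ − T_ss) e^(−t/τ).
T(952.5) = 44.2021 + (-5.49211)·e^(−952.5/422.335) = 44.2021 + (-5.49211)·0.104840 = 43.6263 °C.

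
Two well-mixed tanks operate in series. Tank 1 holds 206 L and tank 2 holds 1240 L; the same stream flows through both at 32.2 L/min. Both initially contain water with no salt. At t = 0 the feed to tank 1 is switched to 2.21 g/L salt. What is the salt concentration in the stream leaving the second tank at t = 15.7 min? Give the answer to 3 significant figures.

0.485 g/L

Time constants: τᵢ = Vᵢ/Q for each well-mixed tank.
τ₁ = 206/32.2 = 6.3975 min; τ₂ = 1240/32.2 = 38.509 min.
Solving the cascade with C₁(0)=C₂(0)=0 gives C₂(t) = C_in[1 − (τ₁ e^(−t/τ₁) − τ₂ e^(−t/τ₂))/(τ₁ − τ₂)].
At t = 15.7: e^(−t/τ₁) = 0.085942, e^(−t/τ₂) = 0.66518.
C₂ = 2.21·[1 − (6.3975·0.085942 − 38.509·0.66518)/(-32.112)] = 2.21·0.21942 = 0.48491 g/L.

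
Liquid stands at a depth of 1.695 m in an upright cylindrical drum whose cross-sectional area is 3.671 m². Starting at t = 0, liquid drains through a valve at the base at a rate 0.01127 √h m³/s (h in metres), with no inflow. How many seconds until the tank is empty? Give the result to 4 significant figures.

848.2 s

With no inflow, A dh/dt = −0.01127 √h.
Separate and integrate: 2(√h − √h₀) = −(0.01127/A) t.
Set h = 0: 2√h₀ = (0.01127/A) t_empty ⇒ t_empty = 2A√h₀/0.01127.
t_empty = 2·3.671·√1.695/0.01127 = 7.34200·1.30192/0.01127 = 848.155 s.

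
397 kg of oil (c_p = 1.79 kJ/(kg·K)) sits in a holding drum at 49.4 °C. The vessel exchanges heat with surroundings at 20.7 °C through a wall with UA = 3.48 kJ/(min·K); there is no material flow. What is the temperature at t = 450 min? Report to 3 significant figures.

Energy balance: M c_p dT/dt = −UA(T − T_amb).
dT/dt = (T_ss − T)/τ with T_ss = T_amb = 20.700 °C, τ = M c_p/UA = 397·1.79/3.48 = 204.20 min.
Solution: T(t) = T_ss + (T₀ − T_ss) e^(−t/τ).
T(450) = 20.700 + (28.700)·0.11040 = 23.868 °C.

23.9 °C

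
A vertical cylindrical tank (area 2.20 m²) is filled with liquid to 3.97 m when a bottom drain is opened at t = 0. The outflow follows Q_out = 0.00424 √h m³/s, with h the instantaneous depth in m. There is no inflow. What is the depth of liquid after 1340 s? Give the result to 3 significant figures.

A dh/dt = −Q_out = −0.00424 √h.
Separate and integrate: 2(√h − √h₀) = −(0.00424/A) t.
√h = √3.97 − 0.00424·1340/(2·2.20) = 1.9925 − 1.2913 = 0.70121.
h = 0.70121² = 0.49170 m.

0.492 m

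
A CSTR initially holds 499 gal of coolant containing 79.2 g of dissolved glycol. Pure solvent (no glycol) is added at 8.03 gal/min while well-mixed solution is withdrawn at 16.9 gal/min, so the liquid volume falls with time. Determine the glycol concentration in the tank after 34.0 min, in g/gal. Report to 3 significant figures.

0.0686 g/gal

Total volume: dV/dt = Q_in − Q_out = -8.8700 gal/min, so V(t) = 499 − 8.8700 t and V(34.0) = 197.42 gal.
Species balance (pure solvent in): dm/dt = −Q_out · m/V(t).
dm/m = −Q_out dt/(V₀ − 8.8700 t); integrating gives ln(m/m₀) = −(Q_out/(Q_in−Q_out)) ln(V/V₀).
m = m₀ (V₀/V)^(Q_out/(Q_in−Q_out)) = 79.2 × (499/197.42)^(-1.9053) = 13.535 g.
C = m/V = 13.535/197.42 = 0.068557 g/gal.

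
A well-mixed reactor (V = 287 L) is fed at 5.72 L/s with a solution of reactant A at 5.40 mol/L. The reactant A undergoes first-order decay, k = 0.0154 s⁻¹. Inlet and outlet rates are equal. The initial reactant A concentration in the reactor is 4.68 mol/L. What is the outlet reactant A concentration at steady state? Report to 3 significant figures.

3.05 mol/L

V dC/dt = Q(C_in − C) − k V C.
Steady state (dC/dt = 0): C_ss = Q C_in/(Q + kV) = C_in/(1 + kV/Q).
C_ss = 5.72·5.40/(5.72 + 0.0154·287) = 30.888/10.140 = 3.0462 mol/L.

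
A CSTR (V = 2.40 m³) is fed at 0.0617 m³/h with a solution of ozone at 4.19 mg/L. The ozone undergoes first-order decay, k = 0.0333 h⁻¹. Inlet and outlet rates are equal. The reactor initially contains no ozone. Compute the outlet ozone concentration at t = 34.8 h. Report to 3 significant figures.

1.59 mg/L

V dC/dt = Q(C_in − C) − k V C.
This is linear with rate a = Q/V + k = 0.059008 h⁻¹.
C_ss = Q C_in/(Q + kV) = 1.8255 mg/L; C(t) = C_ss + (C₀ − C_ss) e^(−a t).
C(34.8) = 1.8255 + (-1.8255)·e^(−0.059008·34.8) = 1.8255 + (-1.8255)·0.12829 = 1.5913 mg/L.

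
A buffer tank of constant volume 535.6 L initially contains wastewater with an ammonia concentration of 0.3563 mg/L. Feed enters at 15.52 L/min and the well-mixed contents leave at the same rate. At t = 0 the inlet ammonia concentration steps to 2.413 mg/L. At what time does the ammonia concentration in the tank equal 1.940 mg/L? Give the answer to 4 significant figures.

50.72 min

Accumulation = in − out for the solute gives V dC/dt = Q(C_in − C), so τ = V/Q = 34.5103 min.
C(t) = C_in + (C₀ − C_in) e^(−t/τ). Set C = 1.940 and solve for t:
e^(−t/τ) = (C − C_in)/(C₀ − C_in) = (1.940 − 2.413)/(0.3563 − 2.413) = 0.229980
t = −τ ln(…) = 34.5103 × 1.46976 = 50.7220 min.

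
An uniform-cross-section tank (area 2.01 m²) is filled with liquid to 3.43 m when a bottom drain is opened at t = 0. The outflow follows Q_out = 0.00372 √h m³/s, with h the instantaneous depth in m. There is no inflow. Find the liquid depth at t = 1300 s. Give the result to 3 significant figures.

A dh/dt = −Q_out = −0.00372 √h.
This is separable: 2 d(√h)/dt = −0.00372/A, so √h = √h₀ − (0.00372/(2A)) t.
√h = √3.43 − 0.00372·1300/(2·2.01) = 1.8520 − 1.2030 = 0.64904.
h = 0.64904² = 0.42125 m.

0.421 m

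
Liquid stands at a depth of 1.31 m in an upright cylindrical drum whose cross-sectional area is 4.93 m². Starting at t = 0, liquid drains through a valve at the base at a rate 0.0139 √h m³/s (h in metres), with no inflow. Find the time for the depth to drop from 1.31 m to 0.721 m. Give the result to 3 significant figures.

210 s

With no inflow, A dh/dt = −0.0139 √h.
∫ h^(−1/2) dh = −(0.0139/A) ∫ dt, giving 2√h = 2√h₀ − (0.0139/A) t.
t = 2A(√h₀ − √h)/0.0139 = 2·4.93·(√1.31 − √0.721)/0.0139
  = 9.8600 × (1.1446 − 0.84912) / 0.0139 = 209.57 s.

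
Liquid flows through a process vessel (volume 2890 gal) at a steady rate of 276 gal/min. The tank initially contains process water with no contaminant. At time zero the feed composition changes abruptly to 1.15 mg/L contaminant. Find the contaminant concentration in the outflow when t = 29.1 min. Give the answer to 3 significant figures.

1.08 mg/L

Transient balance on the dissolved component: V dC/dt = Q(C_in − C).
Rewrite as dC/dt + C/τ = C_in/τ, τ = V/Q = 10.471 min.
This is linear first-order; C(t) = C_in + (C₀ − C_in) e^(−t/τ).
C(29.1) = 1.15 + (0 − 1.15)·e^(−29.1/10.471) = 1.15 + (-1.1500)·0.062094 = 1.0786 mg/L.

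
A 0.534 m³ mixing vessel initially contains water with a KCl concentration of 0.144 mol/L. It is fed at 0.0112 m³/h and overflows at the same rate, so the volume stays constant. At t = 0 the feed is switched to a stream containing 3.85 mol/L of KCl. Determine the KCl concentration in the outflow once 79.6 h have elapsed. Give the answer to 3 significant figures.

Accumulation = in − out for the solute gives V dC/dt = Q(C_in − C).
So dC/dt = (C_in − C)/τ with τ = V/Q = 0.534/0.0112 = 47.679 h.
This is linear first-order; C(t) = C_in + (C₀ − C_in) e^(−t/τ).
C(79.6) = 3.85 + (0.144 − 3.85)·e^(−79.6/47.679) = 3.85 + (-3.7060)·0.18834 = 3.1520 mol/L.

3.15 mol/L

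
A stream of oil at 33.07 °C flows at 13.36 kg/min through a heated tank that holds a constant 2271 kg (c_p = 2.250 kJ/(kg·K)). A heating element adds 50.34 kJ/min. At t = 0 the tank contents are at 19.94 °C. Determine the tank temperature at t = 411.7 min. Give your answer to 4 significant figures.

First-law balance (no shaft work): M c_p dT/dt = ṁ c_p (T_in − T) + 50.34.
τ = M/ṁ = 169.985 min; T_ss = T_in + Q̇/(ṁ c_p) = 33.07 + 50.34/(13.36·2.250) = 34.7447 °C.
Solution: T(t) = T_ss + (T₀ − T_ss) e^(−t/τ).
T(411.7) = 34.7447 + (-14.8047)·e^(−411.7/169.985) = 34.7447 + (-14.8047)·0.0887459 = 33.4308 °C.

33.43 °C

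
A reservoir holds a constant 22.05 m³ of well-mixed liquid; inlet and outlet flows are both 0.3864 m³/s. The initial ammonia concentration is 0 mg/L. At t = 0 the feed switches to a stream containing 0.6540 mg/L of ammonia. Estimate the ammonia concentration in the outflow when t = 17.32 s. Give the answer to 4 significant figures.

0.1712 mg/L

Species balance on the tank: V dC/dt = Q(C_in − C).
So dC/dt = (C_in − C)/τ with τ = V/Q = 22.05/0.3864 = 57.0652 s.
Solution: C(t) = C_in + (C₀ − C_in) e^(−t/τ).
C(17.32) = 0.6540 + (0 − 0.6540)·e^(−17.32/57.0652) = 0.6540 + (-0.654000)·0.738221 = 0.171204 mg/L.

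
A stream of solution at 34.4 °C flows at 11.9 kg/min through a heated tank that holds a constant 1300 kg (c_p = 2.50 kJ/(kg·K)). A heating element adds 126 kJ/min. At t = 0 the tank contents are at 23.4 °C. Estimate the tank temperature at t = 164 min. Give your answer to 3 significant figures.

35.2 °C

Heat balance on the well-mixed liquid: M c_p dT/dt = ṁ c_p (T_in − T) + 126.
τ = M/ṁ = 109.24 min; T_ss = T_in + Q̇/(ṁ c_p) = 34.4 + 126/(11.9·2.50) = 38.635 °C.
Solution: T(t) = T_ss + (T₀ − T_ss) e^(−t/τ).
T(164) = 38.635 + (-15.235)·e^(−164/109.24) = 38.635 + (-15.235)·0.22286 = 35.240 °C.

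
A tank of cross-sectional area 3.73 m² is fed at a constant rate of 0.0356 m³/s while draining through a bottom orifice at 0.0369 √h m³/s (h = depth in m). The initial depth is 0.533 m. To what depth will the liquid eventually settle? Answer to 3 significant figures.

Level balance: A dh/dt = 0.0356 − 0.0369 √h. Setting dh/dt = 0:
Q_in = 0.0369 √h_ss ⇒ √h_ss = 0.0356/0.0369 = 0.96477.
h_ss = 0.96477² = 0.93078 m. (Since h₀ = 0.533 m < h_ss, the level will rise toward this value.)

0.931 m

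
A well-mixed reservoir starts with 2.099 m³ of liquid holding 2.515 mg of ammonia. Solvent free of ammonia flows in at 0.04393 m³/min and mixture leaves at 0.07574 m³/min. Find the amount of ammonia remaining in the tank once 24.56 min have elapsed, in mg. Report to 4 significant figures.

Let m(t) be the amount of ammonia. Volume: V(t) = V₀ + (Q_in − Q_out) t = 2.099 − 0.0318100 t; V(24.56) = 1.31775 m³.
No ammonia enters, so dm/dt = −Q_out · (m/V).
Separate: dm/m = −Q_out dt/V(t) ⇒ ln(m/m₀) = −(Q_out/(Q_in−Q_out)) ln(V/V₀).
m = m₀ (V₀/V)^(Q_out/(Q_in−Q_out)) = 2.515 × (2.099/1.31775)^(-2.38101) = 0.830125 mg.

0.8301 mg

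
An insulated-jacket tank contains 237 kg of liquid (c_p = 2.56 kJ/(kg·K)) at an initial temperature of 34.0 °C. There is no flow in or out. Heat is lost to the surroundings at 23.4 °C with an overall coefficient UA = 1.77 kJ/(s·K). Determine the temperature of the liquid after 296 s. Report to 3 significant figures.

27.9 °C

M c_p dT/dt = −UA(T − T_amb).
dT/dt = (T_ss − T)/τ with T_ss = T_amb = 23.400 °C, τ = M c_p/UA = 237·2.56/1.77 = 342.78 s.
Solution: T(t) = T_ss + (T₀ − T_ss) e^(−t/τ).
T(296) = 23.400 + (10.600)·0.42167 = 27.870 °C.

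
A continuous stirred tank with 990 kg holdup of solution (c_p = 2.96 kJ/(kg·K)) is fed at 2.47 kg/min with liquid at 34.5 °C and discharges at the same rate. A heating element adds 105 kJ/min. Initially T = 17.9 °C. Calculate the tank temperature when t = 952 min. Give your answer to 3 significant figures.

M c_p dT/dt = ṁ c_p (T_in − T) + Q̇.
Rearrange: dT/dt = (T_ss − T)/τ with τ = M/ṁ = 400.81 min and T_ss = T_in + Q̇/(ṁ c_p) = 48.862 °C.
T approaches T_ss exponentially: T(t) = T_ss + (T₀ − T_ss) e^(−t/τ).
T(952) = 48.862 + (-30.962)·e^(−952/400.81) = 48.862 + (-30.962)·0.092997 = 45.982 °C.

46.0 °C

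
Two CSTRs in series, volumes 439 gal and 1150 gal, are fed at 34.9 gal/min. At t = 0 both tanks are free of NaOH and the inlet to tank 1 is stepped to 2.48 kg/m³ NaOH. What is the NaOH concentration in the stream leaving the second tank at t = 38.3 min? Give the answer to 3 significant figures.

1.30 kg/m³

Each tank obeys Vᵢ dCᵢ/dt = Q(Cᵢ₋₁ − Cᵢ), so τᵢ = Vᵢ/Q.
τ₁ = 439/34.9 = 12.579 min; τ₂ = 1150/34.9 = 32.951 min.
Tank 1: C₁ = C_in(1 − e^(−t/τ₁)). Tank 2 (τ₁ ≠ τ₂): C₂ = C_in[1 − (τ₁ e^(−t/τ₁) − τ₂ e^(−t/τ₂))/(τ₁ − τ₂)].
At t = 38.3: e^(−t/τ₁) = 0.047606, e^(−t/τ₂) = 0.31276.
C₂ = 2.48·[1 − (12.579·0.047606 − 32.951·0.31276)/(-20.372)] = 2.48·0.52352 = 1.2983 kg/m³.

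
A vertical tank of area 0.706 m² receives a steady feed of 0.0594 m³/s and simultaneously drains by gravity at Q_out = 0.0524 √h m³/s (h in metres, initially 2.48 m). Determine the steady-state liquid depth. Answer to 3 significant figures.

1.29 m

Unsteady balance on liquid volume: A dh/dt = Q_in − 0.0524 √h. At steady state dh/dt = 0:
Q_in = 0.0524 √h_ss ⇒ √h_ss = 0.0594/0.0524 = 1.1336.
h_ss = 1.1336² = 1.2850 m. (Since h₀ = 2.48 m > h_ss, the level will fall toward this value.)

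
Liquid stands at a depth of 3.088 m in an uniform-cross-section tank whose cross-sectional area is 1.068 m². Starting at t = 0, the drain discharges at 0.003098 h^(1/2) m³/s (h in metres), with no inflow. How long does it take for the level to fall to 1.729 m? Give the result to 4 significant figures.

A dh/dt = −Q_out = −0.003098 √h.
∫ h^(−1/2) dh = −(0.003098/A) ∫ dt, giving 2√h = 2√h₀ − (0.003098/A) t.
t = 2A(√h₀ − √h)/0.003098 = 2·1.068·(√3.088 − √1.729)/0.003098
  = 2.13600 × (1.75727 − 1.31491) / 0.003098 = 304.994 s.

305.0 s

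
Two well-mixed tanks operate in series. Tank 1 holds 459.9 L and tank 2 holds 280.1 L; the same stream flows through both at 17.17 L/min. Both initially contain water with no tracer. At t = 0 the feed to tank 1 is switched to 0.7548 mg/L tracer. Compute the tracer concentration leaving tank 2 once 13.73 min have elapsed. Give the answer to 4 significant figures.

0.1053 mg/L

Species balance on tank i: dCᵢ/dt = (Cᵢ₋₁ − Cᵢ)/τᵢ with τᵢ = Vᵢ/Q.
τ₁ = 459.9/17.17 = 26.7851 min; τ₂ = 280.1/17.17 = 16.3133 min.
Tank 1: C₁ = C_in(1 − e^(−t/τ₁)). Tank 2 (τ₁ ≠ τ₂): C₂ = C_in[1 − (τ₁ e^(−t/τ₁) − τ₂ e^(−t/τ₂))/(τ₁ − τ₂)].
At t = 13.73: e^(−t/τ₁) = 0.598937, e^(−t/τ₂) = 0.431002.
C₂ = 0.7548·[1 − (26.7851·0.598937 − 16.3133·0.431002)/(10.4718)] = 0.7548·0.139446 = 0.105254 mg/L.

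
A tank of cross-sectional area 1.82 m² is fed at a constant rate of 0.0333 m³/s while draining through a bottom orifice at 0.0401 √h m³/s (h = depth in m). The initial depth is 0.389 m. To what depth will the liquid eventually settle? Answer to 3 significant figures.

A dh/dt = Q_in − 0.0401 √h. Steady state requires inflow = outflow:
Q_in = 0.0401 √h_ss ⇒ √h_ss = 0.0333/0.0401 = 0.83042.
h_ss = 0.83042² = 0.68960 m. (Since h₀ = 0.389 m < h_ss, the level will rise toward this value.)

0.690 m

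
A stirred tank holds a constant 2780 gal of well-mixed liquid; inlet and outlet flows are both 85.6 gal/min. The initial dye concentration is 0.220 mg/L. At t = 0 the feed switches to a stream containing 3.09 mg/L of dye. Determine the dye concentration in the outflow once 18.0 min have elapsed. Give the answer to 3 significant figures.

Accumulation = in − out for the solute gives V dC/dt = Q(C_in − C).
Time constant τ = V/Q = 2780/85.6 = 32.477 min.
C approaches C_in exponentially: C(t) = C_in + (C₀ − C_in) e^(−t/τ).
C(18.0) = 3.09 + (0.220 − 3.09)·e^(−18.0/32.477) = 3.09 + (-2.8700)·0.57451 = 1.4412 mg/L.

1.44 mg/L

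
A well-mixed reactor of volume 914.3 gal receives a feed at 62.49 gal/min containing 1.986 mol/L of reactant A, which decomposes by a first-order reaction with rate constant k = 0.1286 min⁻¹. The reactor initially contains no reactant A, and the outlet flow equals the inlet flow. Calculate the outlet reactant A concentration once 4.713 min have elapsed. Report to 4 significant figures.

V dC/dt = Q(C_in − C) − k V C.
dC/dt = (Q/V) C_in − (Q/V + k) C; effective rate a = Q/V + k = 0.0683474 + 0.1286 = 0.196947 min⁻¹.
C_ss = Q C_in/(Q + kV) = 0.689209 mol/L; C(t) = C_ss + (C₀ − C_ss) e^(−a t).
C(4.713) = 0.689209 + (-0.689209)·e^(−0.196947·4.713) = 0.689209 + (-0.689209)·0.395259 = 0.416793 mol/L.

0.4168 mol/L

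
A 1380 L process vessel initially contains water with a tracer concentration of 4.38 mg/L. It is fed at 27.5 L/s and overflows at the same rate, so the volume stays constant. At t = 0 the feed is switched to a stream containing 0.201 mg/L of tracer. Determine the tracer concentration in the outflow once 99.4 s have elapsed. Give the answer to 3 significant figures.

Transient balance on the dissolved component: V dC/dt = Q(C_in − C).
Time constant τ = V/Q = 1380/27.5 = 50.182 s.
Integrating: C(t) = C_in + (C₀ − C_in) e^(−t/τ).
C(99.4) = 0.201 + (4.38 − 0.201)·e^(−99.4/50.182) = 0.201 + (4.1790)·0.13796 = 0.77753 mg/L.

0.778 mg/L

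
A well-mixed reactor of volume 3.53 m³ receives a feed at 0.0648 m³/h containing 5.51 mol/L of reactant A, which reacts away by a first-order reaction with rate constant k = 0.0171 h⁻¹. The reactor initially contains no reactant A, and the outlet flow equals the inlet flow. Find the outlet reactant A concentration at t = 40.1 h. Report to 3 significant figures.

2.16 mol/L

Species balance: V dC/dt = Q C_in − Q C − k V C.
dC/dt = (Q/V) C_in − (Q/V + k) C; effective rate a = Q/V + k = 0.018357 + 0.0171 = 0.035457 h⁻¹.
C_ss = Q C_in/(Q + kV) = 2.8527 mol/L; C(t) = C_ss + (C₀ − C_ss) e^(−a t).
C(40.1) = 2.8527 + (-2.8527)·e^(−0.035457·40.1) = 2.8527 + (-2.8527)·0.24127 = 2.1644 mol/L.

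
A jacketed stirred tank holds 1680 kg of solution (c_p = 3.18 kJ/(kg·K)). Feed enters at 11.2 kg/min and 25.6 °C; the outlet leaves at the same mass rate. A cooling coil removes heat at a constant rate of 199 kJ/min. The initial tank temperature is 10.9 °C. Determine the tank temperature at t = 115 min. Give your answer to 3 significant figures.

15.8 °C

M c_p dT/dt = ṁ c_p (T_in − T) − Q̇.
τ = M/ṁ = 150.00 min; T_ss = T_in − Q̇/(ṁ c_p) = 25.6 − 199/(11.2·3.18) = 20.013 °C.
Solution: T(t) = T_ss + (T₀ − T_ss) e^(−t/τ).
T(115) = 20.013 + (-9.1126)·e^(−115/150.00) = 20.013 + (-9.1126)·0.46456 = 15.779 °C.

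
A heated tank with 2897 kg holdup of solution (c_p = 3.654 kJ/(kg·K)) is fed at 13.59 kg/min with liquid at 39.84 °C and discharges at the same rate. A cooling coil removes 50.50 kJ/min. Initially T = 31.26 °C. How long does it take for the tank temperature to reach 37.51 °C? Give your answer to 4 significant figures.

M c_p dT/dt = ṁ c_p (T_in − T) − Q̇.
τ = M/ṁ = 213.171 min; T_ss = T_in − Q̇/(ṁ c_p) = 38.8230 °C.
T(t) = T_ss + (T₀ − T_ss) e^(−t/τ). Set T = 37.51:
e^(−t/τ) = (37.51 − 38.8230)/(31.26 − 38.8230) = 0.173613
t = −213.171 · ln(0.173613) = 373.248 min.

373.2 min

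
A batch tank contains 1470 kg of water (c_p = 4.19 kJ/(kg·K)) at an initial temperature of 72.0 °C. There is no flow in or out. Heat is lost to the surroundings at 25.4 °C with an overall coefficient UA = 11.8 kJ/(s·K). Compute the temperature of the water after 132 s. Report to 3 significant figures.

M c_p dT/dt = −UA(T − T_amb).
dT/dt = (T_ss − T)/τ with T_ss = T_amb = 25.400 °C, τ = M c_p/UA = 1470·4.19/11.8 = 521.97 s.
T approaches T_ss exponentially: T(t) = T_ss + (T₀ − T_ss) e^(−t/τ).
T(132) = 25.400 + (46.600)·0.77656 = 61.588 °C.

61.6 °C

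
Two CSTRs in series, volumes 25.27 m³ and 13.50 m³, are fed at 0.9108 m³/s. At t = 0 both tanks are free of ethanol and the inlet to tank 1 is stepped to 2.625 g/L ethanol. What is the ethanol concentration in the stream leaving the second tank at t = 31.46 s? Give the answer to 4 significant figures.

1.172 g/L

Each tank obeys Vᵢ dCᵢ/dt = Q(Cᵢ₋₁ − Cᵢ), so τᵢ = Vᵢ/Q.
τ₁ = 25.27/0.9108 = 27.7448 s; τ₂ = 13.50/0.9108 = 14.8221 s.
Tank 1: C₁ = C_in(1 − e^(−t/τ₁)). Tank 2 (τ₁ ≠ τ₂): C₂ = C_in[1 − (τ₁ e^(−t/τ₁) − τ₂ e^(−t/τ₂))/(τ₁ − τ₂)].
At t = 31.46: e^(−t/τ₁) = 0.321774, e^(−t/τ₂) = 0.119732.
C₂ = 2.625·[1 − (27.7448·0.321774 − 14.8221·0.119732)/(12.9227)] = 2.625·0.446486 = 1.17203 g/L.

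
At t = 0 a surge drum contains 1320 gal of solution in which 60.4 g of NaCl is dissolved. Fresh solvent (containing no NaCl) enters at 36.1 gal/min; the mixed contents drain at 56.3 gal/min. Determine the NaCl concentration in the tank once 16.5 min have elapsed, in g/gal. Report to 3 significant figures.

Total volume: dV/dt = Q_in − Q_out = -20.200 gal/min, so V(t) = 1320 − 20.200 t and V(16.5) = 986.70 gal.
Species balance (pure solvent in): dm/dt = −Q_out · m/V(t).
dm/m = −Q_out dt/(V₀ − 20.200 t); integrating gives ln(m/m₀) = −(Q_out/(Q_in−Q_out)) ln(V/V₀).
m = m₀ (V₀/V)^(Q_out/(Q_in−Q_out)) = 60.4 × (1320/986.70)^(-2.7871) = 26.840 g.
C = m/V = 26.840/986.70 = 0.027201 g/gal.

0.0272 g/gal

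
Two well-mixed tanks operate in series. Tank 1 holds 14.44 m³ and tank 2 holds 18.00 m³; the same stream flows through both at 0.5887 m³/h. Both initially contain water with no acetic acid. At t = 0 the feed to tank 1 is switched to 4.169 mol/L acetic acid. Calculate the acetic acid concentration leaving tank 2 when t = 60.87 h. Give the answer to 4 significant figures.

Each tank obeys Vᵢ dCᵢ/dt = Q(Cᵢ₋₁ − Cᵢ), so τᵢ = Vᵢ/Q.
τ₁ = 14.44/0.5887 = 24.5286 h; τ₂ = 18.00/0.5887 = 30.5758 h.
Tank 1: C₁ = C_in(1 − e^(−t/τ₁)). Tank 2 (τ₁ ≠ τ₂): C₂ = C_in[1 − (τ₁ e^(−t/τ₁) − τ₂ e^(−t/τ₂))/(τ₁ − τ₂)].
At t = 60.87: e^(−t/τ₁) = 0.0836101, e^(−t/τ₂) = 0.136588.
C₂ = 4.169·[1 − (24.5286·0.0836101 − 30.5758·0.136588)/(-6.04722)] = 4.169·0.648525 = 2.70370 mol/L.

2.704 mol/L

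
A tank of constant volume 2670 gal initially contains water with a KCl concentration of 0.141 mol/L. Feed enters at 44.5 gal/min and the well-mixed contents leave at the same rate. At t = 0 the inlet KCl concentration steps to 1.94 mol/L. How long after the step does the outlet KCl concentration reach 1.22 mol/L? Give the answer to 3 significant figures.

54.9 min

Species balance on the tank: V dC/dt = Q(C_in − C), so τ = V/Q = 60.000 min.
C(t) = C_in + (C₀ − C_in) e^(−t/τ). Set C = 1.22 and solve for t:
e^(−t/τ) = (C − C_in)/(C₀ − C_in) = (1.22 − 1.94)/(0.141 − 1.94) = 0.40022
t = −τ ln(…) = 60.000 × 0.91574 = 54.944 min.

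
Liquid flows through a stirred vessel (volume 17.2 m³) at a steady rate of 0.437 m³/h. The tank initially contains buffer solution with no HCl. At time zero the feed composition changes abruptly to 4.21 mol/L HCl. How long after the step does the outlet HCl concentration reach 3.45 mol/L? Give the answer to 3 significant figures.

Mass balance on the solute (V constant): V dC/dt = Q(C_in − C), so τ = V/Q = 39.359 h.
C(t) = C_in + (C₀ − C_in) e^(−t/τ). Set C = 3.45 and solve for t:
e^(−t/τ) = (C − C_in)/(C₀ − C_in) = (3.45 − 4.21)/(0 − 4.21) = 0.18052
t = −τ ln(…) = 39.359 × 1.7119 = 67.379 h.

67.4 h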